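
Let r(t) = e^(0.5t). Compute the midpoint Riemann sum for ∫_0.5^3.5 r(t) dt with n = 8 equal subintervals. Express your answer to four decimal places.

Δt = (3.5 − 0.5)/8 = 0.375.
Midpoints: 0.6875, 1.0625, 1.4375, 1.8125, 2.1875, 2.5625, 2.9375, 3.3125.
r(0.6875) ≈ 1.4102, r(1.0625) ≈ 1.7011, r(1.4375) ≈ 2.0519, r(1.8125) ≈ 2.4750, r(2.1875) ≈ 2.9854, r(2.5625) ≈ 3.6011, r(2.9375) ≈ 4.3438, r(3.3125) ≈ 5.2396.
Sum = Δt · [r(0.6875) + r(1.0625) + r(1.4375) + ...].
Sum ≈ 8.9281.

8.9281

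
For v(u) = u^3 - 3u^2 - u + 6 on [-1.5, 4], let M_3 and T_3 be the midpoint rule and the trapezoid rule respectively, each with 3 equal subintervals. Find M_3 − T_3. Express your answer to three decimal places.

-3.466

M_3 ≈ 20.32899.
T_3 ≈ 23.79514.
M_3 − T_3 ≈ -3.466.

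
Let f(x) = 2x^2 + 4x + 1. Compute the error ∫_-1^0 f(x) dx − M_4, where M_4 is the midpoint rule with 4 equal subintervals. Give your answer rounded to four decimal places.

0.0104

Exact integral: ∫_-1^0 f(x) dx ≈ -0.333333.
M_4 = -0.34375.
Error ≈ -0.333333 − (-0.34375) ≈ 0.0104.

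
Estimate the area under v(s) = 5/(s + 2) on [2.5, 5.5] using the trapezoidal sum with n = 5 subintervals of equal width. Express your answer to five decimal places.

2.55886

Δs = (5.5 − 2.5)/5 = 0.6.
v(2.5) = 10/9, v(3.1) = 50/51, v(3.7) = 50/57, v(4.3) = 50/63, v(4.9) = 50/69, v(5.5) = 2/3.
T_5 = (Δs/2)·[v(s_0) + 2v(s_1) + ... + 2v(s_{4}) + v(s_5)].
Sum ≈ 2.55886.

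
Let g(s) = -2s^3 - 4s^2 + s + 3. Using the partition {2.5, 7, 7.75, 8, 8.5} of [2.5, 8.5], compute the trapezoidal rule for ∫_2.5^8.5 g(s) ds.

-3835.734375

Subinterval widths: 4.5, 0.75, 0.25, 0.5.
g(2.5) = -50.75, g(7) = -872, g(7.75) = -1160.46875, g(8) = -1269, g(8.5) = -1505.75.
On each subinterval the trapezoid contributes (Δs_i/2)·[g(s_{i-1}) + g(s_i)].
Sum = -3835.734375.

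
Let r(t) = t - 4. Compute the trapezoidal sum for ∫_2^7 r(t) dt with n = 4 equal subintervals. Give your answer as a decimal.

2.5

Δt = (7 − 2)/4 = 1.25.
r(2) = -2, r(3.25) = -0.75, r(4.5) = 0.5, r(5.75) = 1.75, r(7) = 3.
T_4 = (Δt/2)·[r(t_0) + 2r(t_1) + 2r(t_2) + 2r(t_3) + r(t_4)].
Sum = 2.5.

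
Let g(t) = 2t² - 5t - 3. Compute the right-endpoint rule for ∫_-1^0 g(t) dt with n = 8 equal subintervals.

Δt = (0 − (-1))/8 = 0.125.
Right endpoints: -0.875, -0.75, -0.625, -0.5, -0.375, -0.25, -0.125, 0.
g(-0.875) = 2.90625, g(-0.75) = 1.875, g(-0.625) = 0.90625, g(-0.5) = 0, g(-0.375) = -0.84375, g(-0.25) = -1.625, g(-0.125) = -2.34375, g(0) = -3.
Sum = Δt · [g(-0.875) + g(-0.75) + g(-0.625) + ...].
Sum = -0.265625.

-0.265625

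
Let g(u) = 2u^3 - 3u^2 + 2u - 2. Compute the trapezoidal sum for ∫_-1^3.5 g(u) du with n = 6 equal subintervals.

Δu = (3.5 − (-1))/6 = 0.75.
g(-1) = -9, g(-0.25) = -2.71875, g(0.5) = -1.5, g(1.25) = -0.28125, g(2) = 6, g(2.75) = 22.40625, g(3.5) = 54.
T_6 = (Δu/2)·[g(u_0) + 2g(u_1) + ... + 2g(u_{5}) + g(u_6)].
Sum = 34.8046875.

34.8046875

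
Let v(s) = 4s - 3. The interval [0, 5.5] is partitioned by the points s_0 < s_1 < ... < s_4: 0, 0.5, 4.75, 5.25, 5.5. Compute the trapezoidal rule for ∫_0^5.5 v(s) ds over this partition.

Subinterval widths: 0.5, 4.25, 0.5, 0.25.
v(0) = -3, v(0.5) = -1, v(4.75) = 16, v(5.25) = 18, v(5.5) = 19.
On each subinterval the trapezoid contributes (Δs_i/2)·[v(s_{i-1}) + v(s_i)].
Sum = 44.

44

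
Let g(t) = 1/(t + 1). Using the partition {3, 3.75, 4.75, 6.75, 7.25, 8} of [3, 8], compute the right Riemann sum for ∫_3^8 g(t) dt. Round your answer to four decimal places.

Subinterval widths: 0.75, 1, 2, 0.5, 0.75.
Right endpoints: 3.75, 4.75, 6.75, 7.25, 8.
g(3.75) = 4/19, g(4.75) = 4/23, g(6.75) = 4/31, g(7.25) = 4/33, g(8) = 1/9.
Sum = Σ Δt_i · g(t_i).
Sum ≈ 0.7338.

0.7338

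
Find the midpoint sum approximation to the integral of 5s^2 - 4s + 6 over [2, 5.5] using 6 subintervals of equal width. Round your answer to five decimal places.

231.96209

Δs = (5.5 − 2)/6 = 7/12.
Midpoints: 55/24, 2.875, 83/24, 97/24, 4.625, 125/24.
f(55/24) = 13301/576, f(2.875) = 35.828125, f(83/24) = 29933/576, f(97/24) = 41189/576, f(4.625) = 94.453125, f(125/24) = 69581/576.
Sum = Δs · [f(55/24) + f(2.875) + f(83/24) + ...].
Sum ≈ 231.96209.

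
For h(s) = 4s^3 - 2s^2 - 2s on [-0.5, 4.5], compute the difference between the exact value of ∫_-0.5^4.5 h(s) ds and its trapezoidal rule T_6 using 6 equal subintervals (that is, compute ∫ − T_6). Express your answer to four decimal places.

Exact integral: ∫_-0.5^4.5 h(s) ds ≈ 329.166667.
T_6 ≈ 341.898148.
Error ≈ 329.166667 − 341.898148 ≈ -12.7315.

-12.7315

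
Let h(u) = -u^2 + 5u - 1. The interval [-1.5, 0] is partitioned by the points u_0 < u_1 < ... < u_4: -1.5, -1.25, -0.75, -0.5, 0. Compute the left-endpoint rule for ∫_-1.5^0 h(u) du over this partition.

Subinterval widths: 0.25, 0.5, 0.25, 0.5.
Left endpoints: -1.5, -1.25, -0.75, -0.5.
h(-1.5) = -10.75, h(-1.25) = -8.8125, h(-0.75) = -5.3125, h(-0.5) = -3.75.
Sum = Σ Δu_i · h(u_i).
Sum = -10.296875.

-10.296875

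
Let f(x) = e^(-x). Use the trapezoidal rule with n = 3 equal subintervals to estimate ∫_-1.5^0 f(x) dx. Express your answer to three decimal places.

Δx = (0 − (-1.5))/3 = 0.5.
f(-1.5) ≈ 4.482, f(-1) ≈ 2.718, f(-0.5) ≈ 1.649, f(0) ≈ 1.000.
T_3 = (Δx/2)·[f(x_0) + 2f(x_1) + 2f(x_2) + f(x_3)].
Sum ≈ 3.554.

3.554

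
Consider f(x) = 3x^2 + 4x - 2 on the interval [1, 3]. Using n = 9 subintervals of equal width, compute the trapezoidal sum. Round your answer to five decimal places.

Δx = (3 − 1)/9 = 2/9.
f(1) = 5, f(11/9) = 199/27, f(13/9) = 271/27, f(5/3) = 13, f(17/9) = 439/27, f(19/9) = 535/27, f(7/3) = 71/3, f(23/9) = 751/27, f(25/9) = 871/27, f(3) = 37.
T_9 = (Δx/2)·[f(x_0) + 2f(x_1) + ... + 2f(x_{8}) + f(x_9)].
Sum ≈ 38.04938.

38.04938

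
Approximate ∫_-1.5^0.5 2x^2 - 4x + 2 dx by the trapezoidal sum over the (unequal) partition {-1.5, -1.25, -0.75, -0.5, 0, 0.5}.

Subinterval widths: 0.25, 0.5, 0.25, 0.5, 0.5.
f(-1.5) = 12.5, f(-1.25) = 10.125, f(-0.75) = 6.125, f(-0.5) = 4.5, f(0) = 2, f(0.5) = 0.5.
On each subinterval the trapezoid contributes (Δx_i/2)·[f(x_{i-1}) + f(x_i)].
Sum = 10.46875.

10.46875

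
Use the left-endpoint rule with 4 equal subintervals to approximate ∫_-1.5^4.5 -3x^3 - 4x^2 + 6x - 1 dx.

Δx = (4.5 − (-1.5))/4 = 1.5.
Left endpoints: -1.5, 0, 1.5, 3.
f(-1.5) = -8.875, f(0) = -1, f(1.5) = -11.125, f(3) = -100.
Sum = Δx · [f(-1.5) + f(0) + f(1.5) + f(3)].
Sum = -181.5.

-181.5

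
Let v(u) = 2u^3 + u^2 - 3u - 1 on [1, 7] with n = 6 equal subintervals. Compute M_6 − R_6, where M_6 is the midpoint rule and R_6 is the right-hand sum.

M_6 = 1223.5.
R_6 = 1618.
M_6 − R_6 = -394.5.

-394.5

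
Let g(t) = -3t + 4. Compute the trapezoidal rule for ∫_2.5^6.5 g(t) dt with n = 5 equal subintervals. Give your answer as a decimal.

Δt = (6.5 − 2.5)/5 = 0.8.
g(2.5) = -3.5, g(3.3) = -5.9, g(4.1) = -8.3, g(4.9) = -10.7, g(5.7) = -13.1, g(6.5) = -15.5.
T_5 = (Δt/2)·[g(t_0) + 2g(t_1) + ... + 2g(t_{4}) + g(t_5)].
Sum = -38.

-38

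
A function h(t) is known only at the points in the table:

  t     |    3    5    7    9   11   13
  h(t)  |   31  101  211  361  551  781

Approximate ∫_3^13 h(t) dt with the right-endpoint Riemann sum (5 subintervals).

Δt = 2.
Sum = 2·[101 + 211 + 361 + 551 + 781] = 4010.

4010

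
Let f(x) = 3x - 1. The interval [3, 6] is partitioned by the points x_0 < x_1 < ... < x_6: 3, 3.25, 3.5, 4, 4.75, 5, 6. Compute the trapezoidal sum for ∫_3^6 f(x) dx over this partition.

Subinterval widths: 0.25, 0.25, 0.5, 0.75, 0.25, 1.
f(3) = 8, f(3.25) = 8.75, f(3.5) = 9.5, f(4) = 11, f(4.75) = 13.25, f(5) = 14, f(6) = 17.
On each subinterval the trapezoid contributes (Δx_i/2)·[f(x_{i-1}) + f(x_i)].
Sum = 37.5.

37.5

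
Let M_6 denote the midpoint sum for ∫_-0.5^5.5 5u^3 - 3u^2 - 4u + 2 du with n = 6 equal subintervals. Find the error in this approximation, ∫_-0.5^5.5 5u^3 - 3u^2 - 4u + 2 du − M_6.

Exact integral: ∫_-0.5^5.5 f(u) du = 929.25.
M_6 = 912.
Error = 929.25 − 912 = 17.25.

17.25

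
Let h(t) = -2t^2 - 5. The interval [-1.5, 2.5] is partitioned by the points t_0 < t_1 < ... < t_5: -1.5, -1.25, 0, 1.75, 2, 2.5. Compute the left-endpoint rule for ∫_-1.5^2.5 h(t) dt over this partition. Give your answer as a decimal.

-30.5625

Subinterval widths: 0.25, 1.25, 1.75, 0.25, 0.5.
Left endpoints: -1.5, -1.25, 0, 1.75, 2.
h(-1.5) = -9.5, h(-1.25) = -8.125, h(0) = -5, h(1.75) = -11.125, h(2) = -13.
Sum = Σ Δt_i · h(t_i).
Sum = -30.5625.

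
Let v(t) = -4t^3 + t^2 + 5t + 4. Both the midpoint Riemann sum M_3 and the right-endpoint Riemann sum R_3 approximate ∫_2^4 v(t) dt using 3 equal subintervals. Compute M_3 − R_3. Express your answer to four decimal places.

M_3 ≈ -180.740741.
R_3 ≈ -255.851852.
M_3 − R_3 ≈ 75.1111.

75.1111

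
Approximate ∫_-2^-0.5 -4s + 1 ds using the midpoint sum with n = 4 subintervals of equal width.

Δs = (-0.5 − (-2))/4 = 0.375.
Midpoints: -1.8125, -1.4375, -1.0625, -0.6875.
f(-1.8125) = 8.25, f(-1.4375) = 6.75, f(-1.0625) = 5.25, f(-0.6875) = 3.75.
Sum = Δs · [f(-1.8125) + f(-1.4375) + f(-1.0625) + f(-0.6875)].
Sum = 9.

9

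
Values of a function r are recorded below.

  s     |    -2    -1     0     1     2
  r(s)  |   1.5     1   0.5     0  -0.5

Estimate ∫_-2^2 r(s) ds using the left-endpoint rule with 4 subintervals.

Δs = 1.
Sum = 1·[1.5 + 1 + 0.5 + 0] = 3.

3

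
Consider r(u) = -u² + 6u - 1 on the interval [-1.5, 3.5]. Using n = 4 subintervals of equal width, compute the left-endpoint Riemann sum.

-4.21875

Δu = (3.5 − (-1.5))/4 = 1.25.
Left endpoints: -1.5, -0.25, 1, 2.25.
r(-1.5) = -12.25, r(-0.25) = -2.5625, r(1) = 4, r(2.25) = 7.4375.
Sum = Δu · [r(-1.5) + r(-0.25) + r(1) + r(2.25)].
Sum = -4.21875.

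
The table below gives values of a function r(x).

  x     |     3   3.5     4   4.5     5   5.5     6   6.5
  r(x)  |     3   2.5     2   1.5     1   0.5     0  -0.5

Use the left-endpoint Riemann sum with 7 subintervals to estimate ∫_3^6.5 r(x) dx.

5.25

Δx = 0.5.
Sum = 0.5·[3 + 2.5 + 2 + 1.5 + 1 + 0.5 + 0] = 5.25.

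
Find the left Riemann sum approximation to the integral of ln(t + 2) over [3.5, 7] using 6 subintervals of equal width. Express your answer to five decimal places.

Δt = (7 − 3.5)/6 = 7/12.
Left endpoints: 3.5, 49/12, 14/3, 5.25, 35/6, 77/12.
f(3.5) ≈ 1.70475, f(49/12) ≈ 1.80555, f(14/3) ≈ 1.89712, f(5.25) ≈ 1.98100, f(35/6) ≈ 2.05839, f(77/12) ≈ 2.13021.
Sum = Δt · [f(3.5) + f(49/12) + f(14/3) + ...].
Sum ≈ 6.75326.

6.75326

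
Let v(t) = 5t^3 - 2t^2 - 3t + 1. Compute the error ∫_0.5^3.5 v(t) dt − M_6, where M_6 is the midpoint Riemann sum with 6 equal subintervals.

1.75

Exact integral: ∫_0.5^3.5 v(t) dt = 144.
M_6 = 142.25.
Error = 144 − 142.25 = 1.75.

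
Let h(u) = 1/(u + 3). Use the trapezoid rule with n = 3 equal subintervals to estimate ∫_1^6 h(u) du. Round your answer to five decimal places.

0.82232

Δu = (6 − 1)/3 = 5/3.
h(1) = 0.25, h(8/3) = 3/17, h(13/3) = 3/22, h(6) = 1/9.
T_3 = (Δu/2)·[h(u_0) + 2h(u_1) + 2h(u_2) + h(u_3)].
Sum ≈ 0.82232.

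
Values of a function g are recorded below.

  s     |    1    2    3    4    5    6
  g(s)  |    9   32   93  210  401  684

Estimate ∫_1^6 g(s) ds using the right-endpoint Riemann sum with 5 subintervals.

1420

Δs = 1.
Sum = 1·[32 + 93 + 210 + 401 + 684] = 1420.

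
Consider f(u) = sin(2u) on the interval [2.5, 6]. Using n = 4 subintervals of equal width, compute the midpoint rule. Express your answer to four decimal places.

Δu = (6 − 2.5)/4 = 0.875.
Midpoints: 2.9375, 3.8125, 4.6875, 5.5625.
f(2.9375) ≈ -0.3969, f(3.8125) ≈ 0.9739, f(4.6875) ≈ 0.0498, f(5.5625) ≈ -0.9916.
Sum = Δu · [f(2.9375) + f(3.8125) + f(4.6875) + f(5.5625)].
Sum ≈ -0.3193.

-0.3193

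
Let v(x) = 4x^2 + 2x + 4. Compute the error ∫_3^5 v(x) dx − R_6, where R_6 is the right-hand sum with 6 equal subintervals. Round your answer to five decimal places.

-11.48148

Exact integral: ∫_3^5 v(x) dx ≈ 154.6666667.
R_6 ≈ 166.1481481.
Error ≈ 154.6666667 − 166.1481481 ≈ -11.48148.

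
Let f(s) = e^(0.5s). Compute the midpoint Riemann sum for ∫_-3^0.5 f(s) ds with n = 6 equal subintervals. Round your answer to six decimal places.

Δs = (0.5 − (-3))/6 = 7/12.
Midpoints: -65/24, -2.125, -37/24, -23/24, -0.375, 5/24.
f(-65/24) ≈ 0.258162, f(-2.125) ≈ 0.345591, f(-37/24) ≈ 0.462627, f(-23/24) ≈ 0.619299, f(-0.375) ≈ 0.829029, f(5/24) ≈ 1.109785.
Sum = Δs · [f(-65/24) + f(-2.125) + f(-37/24) + ...].
Sum ≈ 2.114288.

2.114288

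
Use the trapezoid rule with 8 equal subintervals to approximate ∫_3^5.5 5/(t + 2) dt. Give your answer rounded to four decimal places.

Δt = (5.5 − 3)/8 = 0.3125.
f(3) = 1, f(3.3125) = 16/17, f(3.625) = 8/9, f(3.9375) = 16/19, f(4.25) = 0.8, f(4.5625) = 16/21, f(4.875) = 8/11, f(5.1875) = 16/23, f(5.5) = 2/3.
T_8 = (Δt/2)·[f(t_0) + 2f(t_1) + ... + 2f(t_{7}) + f(t_8)].
Sum ≈ 2.0282.

2.0282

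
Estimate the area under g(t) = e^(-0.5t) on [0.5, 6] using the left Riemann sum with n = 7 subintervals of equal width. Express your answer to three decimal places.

Δt = (6 − 0.5)/7 = 11/14.
Left endpoints: 0.5, 9/7, 29/14, 20/7, 51/14, 31/7, 73/14.
g(0.5) ≈ 0.779, g(9/7) ≈ 0.526, g(29/14) ≈ 0.355, g(20/7) ≈ 0.240, g(51/14) ≈ 0.162, g(31/7) ≈ 0.109, g(73/14) ≈ 0.074.
Sum = Δt · [g(0.5) + g(9/7) + g(29/14) + ...].
Sum ≈ 1.763.

1.763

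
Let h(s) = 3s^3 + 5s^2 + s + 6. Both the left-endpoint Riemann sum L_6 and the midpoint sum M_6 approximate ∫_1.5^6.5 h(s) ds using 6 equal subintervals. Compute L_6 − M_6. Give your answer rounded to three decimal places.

L_6 ≈ 1436.33102.
M_6 ≈ 1825.21991.
L_6 − M_6 ≈ -388.889.

-388.889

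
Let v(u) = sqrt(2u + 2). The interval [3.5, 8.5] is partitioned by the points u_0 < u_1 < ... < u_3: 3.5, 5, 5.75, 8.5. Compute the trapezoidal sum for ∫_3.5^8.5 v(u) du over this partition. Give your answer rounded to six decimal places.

Subinterval widths: 1.5, 0.75, 2.75.
v(3.5) ≈ 3.000000, v(5) ≈ 3.464102, v(5.75) ≈ 3.674235, v(8.5) ≈ 4.358899.
On each subinterval the trapezoid contributes (Δu_i/2)·[v(u_{i-1}) + v(u_i)].
Sum ≈ 18.570511.

18.570511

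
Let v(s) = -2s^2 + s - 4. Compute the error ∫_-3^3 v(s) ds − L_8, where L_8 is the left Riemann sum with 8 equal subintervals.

3.375

Exact integral: ∫_-3^3 v(s) ds = -60.
L_8 = -63.375.
Error = -60 − (-63.375) = 3.375.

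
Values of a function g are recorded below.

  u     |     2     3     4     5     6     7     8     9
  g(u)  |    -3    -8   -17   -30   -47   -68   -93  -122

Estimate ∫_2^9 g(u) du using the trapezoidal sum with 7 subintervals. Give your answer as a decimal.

-325.5

Δu = 1.
T_7 = (1/2)·[(-3) + 2·(-8) + 2·(-17) + 2·(-30) + 2·(-47) + 2·(-68) + 2·(-93) + (-122)] = -325.5.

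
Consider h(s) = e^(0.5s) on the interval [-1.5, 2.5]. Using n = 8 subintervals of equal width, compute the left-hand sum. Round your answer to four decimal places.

5.3129

Δs = (2.5 − (-1.5))/8 = 0.5.
Left endpoints: -1.5, -1, -0.5, 0, 0.5, 1, 1.5, 2.
h(-1.5) ≈ 0.4724, h(-1) ≈ 0.6065, h(-0.5) ≈ 0.7788, h(0) ≈ 1.0000, h(0.5) ≈ 1.2840, h(1) ≈ 1.6487, h(1.5) ≈ 2.1170, h(2) ≈ 2.7183.
Sum = Δs · [h(-1.5) + h(-1) + h(-0.5) + ...].
Sum ≈ 5.3129.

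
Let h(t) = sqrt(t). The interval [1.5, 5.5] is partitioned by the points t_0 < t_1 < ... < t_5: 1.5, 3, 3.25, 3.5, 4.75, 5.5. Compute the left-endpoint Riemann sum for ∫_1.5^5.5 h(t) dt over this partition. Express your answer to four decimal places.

Subinterval widths: 1.5, 0.25, 0.25, 1.25, 0.75.
Left endpoints: 1.5, 3, 3.25, 3.5, 4.75.
h(1.5) ≈ 1.2247, h(3) ≈ 1.7321, h(3.25) ≈ 1.8028, h(3.5) ≈ 1.8708, h(4.75) ≈ 2.1794.
Sum = Σ Δt_i · h(t_i).
Sum ≈ 6.6939.

6.6939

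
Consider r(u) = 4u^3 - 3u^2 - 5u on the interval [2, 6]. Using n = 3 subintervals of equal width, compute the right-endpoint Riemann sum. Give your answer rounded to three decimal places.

Δu = (6 − 2)/3 = 4/3.
Right endpoints: 10/3, 14/3, 6.
r(10/3) = 2650/27, r(14/3) = 8582/27, r(6) = 726.
Sum = Δu · [r(10/3) + r(14/3) + r(6)].
Sum ≈ 1522.667.

1522.667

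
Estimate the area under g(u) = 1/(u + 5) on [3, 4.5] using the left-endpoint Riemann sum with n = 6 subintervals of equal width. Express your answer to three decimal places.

0.174

Δu = (4.5 − 3)/6 = 0.25.
Left endpoints: 3, 3.25, 3.5, 3.75, 4, 4.25.
g(3) = 0.125, g(3.25) = 4/33, g(3.5) = 2/17, g(3.75) = 4/35, g(4) = 1/9, g(4.25) = 4/37.
Sum = Δu · [g(3) + g(3.25) + g(3.5) + ...].
Sum ≈ 0.174.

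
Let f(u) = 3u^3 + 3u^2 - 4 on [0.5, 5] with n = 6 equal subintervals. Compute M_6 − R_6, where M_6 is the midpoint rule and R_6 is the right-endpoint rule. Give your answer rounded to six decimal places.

M_6 ≈ 569.72460938.
R_6 = 755.61328125.
M_6 − R_6 ≈ -185.888672.

-185.888672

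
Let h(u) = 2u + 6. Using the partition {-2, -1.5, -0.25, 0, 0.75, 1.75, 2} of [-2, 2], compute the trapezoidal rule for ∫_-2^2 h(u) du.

24

Subinterval widths: 0.5, 1.25, 0.25, 0.75, 1, 0.25.
h(-2) = 2, h(-1.5) = 3, h(-0.25) = 5.5, h(0) = 6, h(0.75) = 7.5, h(1.75) = 9.5, h(2) = 10.
On each subinterval the trapezoid contributes (Δu_i/2)·[h(u_{i-1}) + h(u_i)].
Sum = 24.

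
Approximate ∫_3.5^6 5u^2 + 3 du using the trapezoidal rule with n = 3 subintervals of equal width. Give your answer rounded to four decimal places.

Δu = (6 − 3.5)/3 = 5/6.
f(3.5) = 64.25, f(13/3) = 872/9, f(31/6) = 4913/36, f(6) = 183.
T_3 = (Δu/2)·[f(u_0) + 2f(u_1) + 2f(u_2) + f(u_3)].
Sum ≈ 297.4884.

297.4884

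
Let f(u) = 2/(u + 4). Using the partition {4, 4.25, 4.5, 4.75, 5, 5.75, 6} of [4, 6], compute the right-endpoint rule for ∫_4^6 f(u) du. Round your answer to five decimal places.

0.43597

Subinterval widths: 0.25, 0.25, 0.25, 0.25, 0.75, 0.25.
Right endpoints: 4.25, 4.5, 4.75, 5, 5.75, 6.
f(4.25) = 8/33, f(4.5) = 4/17, f(4.75) = 8/35, f(5) = 2/9, f(5.75) = 8/39, f(6) = 0.2.
Sum = Σ Δu_i · f(u_i).
Sum ≈ 0.43597.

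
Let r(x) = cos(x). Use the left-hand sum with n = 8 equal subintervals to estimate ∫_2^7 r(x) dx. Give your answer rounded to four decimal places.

Δx = (7 − 2)/8 = 0.625.
Left endpoints: 2, 2.625, 3.25, 3.875, 4.5, 5.125, 5.75, 6.375.
r(2) ≈ -0.4161, r(2.625) ≈ -0.8695, r(3.25) ≈ -0.9941, r(3.875) ≈ -0.7429, r(4.5) ≈ -0.2108, r(5.125) ≈ 0.4010, r(5.75) ≈ 0.8612, r(6.375) ≈ 0.9958.
Sum = Δx · [r(2) + r(2.625) + r(3.25) + ...].
Sum ≈ -0.6097.

-0.6097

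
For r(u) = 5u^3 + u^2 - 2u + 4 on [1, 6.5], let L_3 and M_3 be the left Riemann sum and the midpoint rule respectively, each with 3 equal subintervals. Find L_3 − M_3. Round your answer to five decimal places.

L_3 ≈ 1196.5810185.
M_3 ≈ 2213.8423032.
L_3 − M_3 ≈ -1017.26128.

-1017.26128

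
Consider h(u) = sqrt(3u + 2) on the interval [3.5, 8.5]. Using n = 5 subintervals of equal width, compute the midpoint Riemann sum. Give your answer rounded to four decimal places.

Δu = (8.5 − 3.5)/5 = 1.
Midpoints: 4, 5, 6, 7, 8.
h(4) ≈ 3.7417, h(5) ≈ 4.1231, h(6) ≈ 4.4721, h(7) ≈ 4.7958, h(8) ≈ 5.0990.
Sum = Δu · [h(4) + h(5) + h(6) + h(7) + h(8)].
Sum ≈ 22.2318.

22.2318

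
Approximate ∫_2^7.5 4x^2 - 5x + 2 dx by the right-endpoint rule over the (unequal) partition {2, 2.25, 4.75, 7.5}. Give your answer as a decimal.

695.125

Subinterval widths: 0.25, 2.5, 2.75.
Right endpoints: 2.25, 4.75, 7.5.
f(2.25) = 11, f(4.75) = 68.5, f(7.5) = 189.5.
Sum = Σ Δx_i · f(x_i).
Sum = 695.125.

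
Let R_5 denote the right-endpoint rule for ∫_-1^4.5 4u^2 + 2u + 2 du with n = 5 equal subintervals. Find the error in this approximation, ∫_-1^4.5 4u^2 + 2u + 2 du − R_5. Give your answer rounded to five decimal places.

-52.83667

Exact integral: ∫_-1^4.5 f(u) du ≈ 153.0833333.
R_5 = 205.92.
Error ≈ 153.0833333 − 205.92 ≈ -52.83667.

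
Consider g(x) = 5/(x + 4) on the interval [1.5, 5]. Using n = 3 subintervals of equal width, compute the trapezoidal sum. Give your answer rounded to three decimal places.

2.474

Δx = (5 − 1.5)/3 = 7/6.
g(1.5) = 10/11, g(8/3) = 0.75, g(23/6) = 30/47, g(5) = 5/9.
T_3 = (Δx/2)·[g(x_0) + 2g(x_1) + 2g(x_2) + g(x_3)].
Sum ≈ 2.474.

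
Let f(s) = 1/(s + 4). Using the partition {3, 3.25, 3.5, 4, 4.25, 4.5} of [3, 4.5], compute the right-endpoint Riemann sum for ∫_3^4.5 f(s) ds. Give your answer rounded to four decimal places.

0.1900

Subinterval widths: 0.25, 0.25, 0.5, 0.25, 0.25.
Right endpoints: 3.25, 3.5, 4, 4.25, 4.5.
f(3.25) = 4/29, f(3.5) = 2/15, f(4) = 0.125, f(4.25) = 4/33, f(4.5) = 2/17.
Sum = Σ Δs_i · f(s_i).
Sum ≈ 0.1900.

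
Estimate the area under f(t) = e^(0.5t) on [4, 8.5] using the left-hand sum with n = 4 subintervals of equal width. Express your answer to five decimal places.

Δt = (8.5 − 4)/4 = 1.125.
Left endpoints: 4, 5.125, 6.25, 7.375.
f(4) ≈ 7.38906, f(5.125) ≈ 12.96820, f(6.25) ≈ 22.75990, f(7.375) ≈ 39.94486.
Sum = Δt · [f(4) + f(5.125) + f(6.25) + f(7.375)].
Sum ≈ 93.44476.

93.44476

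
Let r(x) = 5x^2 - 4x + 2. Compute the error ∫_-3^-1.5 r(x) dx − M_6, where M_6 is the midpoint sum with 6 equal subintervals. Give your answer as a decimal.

Exact integral: ∫_-3^-1.5 r(x) dx = 55.875.
M_6 = 55.8359375.
Error = 55.875 − 55.8359375 = 0.0390625.

0.0390625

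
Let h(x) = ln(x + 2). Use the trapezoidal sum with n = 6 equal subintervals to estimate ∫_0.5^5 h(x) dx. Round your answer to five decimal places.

6.81864

Δx = (5 − 0.5)/6 = 0.75.
h(0.5) ≈ 0.91629, h(1.25) ≈ 1.17865, h(2) ≈ 1.38629, h(2.75) ≈ 1.55814, h(3.5) ≈ 1.70475, h(4.25) ≈ 1.83258, h(5) ≈ 1.94591.
T_6 = (Δx/2)·[h(x_0) + 2h(x_1) + ... + 2h(x_{5}) + h(x_6)].
Sum ≈ 6.81864.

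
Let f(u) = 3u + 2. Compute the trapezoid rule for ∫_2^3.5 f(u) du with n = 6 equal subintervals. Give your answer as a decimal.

15.375

Δu = (3.5 − 2)/6 = 0.25.
f(2) = 8, f(2.25) = 8.75, f(2.5) = 9.5, f(2.75) = 10.25, f(3) = 11, f(3.25) = 11.75, f(3.5) = 12.5.
T_6 = (Δu/2)·[f(u_0) + 2f(u_1) + ... + 2f(u_{5}) + f(u_6)].
Sum = 15.375.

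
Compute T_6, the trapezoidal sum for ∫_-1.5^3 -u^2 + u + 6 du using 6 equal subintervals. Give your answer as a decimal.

Δu = (3 − (-1.5))/6 = 0.75.
f(-1.5) = 2.25, f(-0.75) = 4.6875, f(0) = 6, f(0.75) = 6.1875, f(1.5) = 5.25, f(2.25) = 3.1875, f(3) = 0.
T_6 = (Δu/2)·[f(u_0) + 2f(u_1) + ... + 2f(u_{5}) + f(u_6)].
Sum = 19.828125.

19.828125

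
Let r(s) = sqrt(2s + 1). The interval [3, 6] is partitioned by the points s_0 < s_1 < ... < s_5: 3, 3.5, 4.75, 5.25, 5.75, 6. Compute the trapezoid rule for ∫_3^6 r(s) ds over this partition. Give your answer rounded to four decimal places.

9.4437

Subinterval widths: 0.5, 1.25, 0.5, 0.5, 0.25.
r(3) ≈ 2.6458, r(3.5) ≈ 2.8284, r(4.75) ≈ 3.2404, r(5.25) ≈ 3.3912, r(5.75) ≈ 3.5355, r(6) ≈ 3.6056.
On each subinterval the trapezoid contributes (Δs_i/2)·[r(s_{i-1}) + r(s_i)].
Sum ≈ 9.4437.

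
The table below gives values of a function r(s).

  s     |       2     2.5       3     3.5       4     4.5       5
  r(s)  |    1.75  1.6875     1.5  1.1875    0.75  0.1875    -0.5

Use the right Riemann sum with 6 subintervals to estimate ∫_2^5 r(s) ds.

Δs = 0.5.
Sum = 0.5·[1.6875 + 1.5 + 1.1875 + 0.75 + 0.1875 + (-0.5)] = 2.40625.

2.40625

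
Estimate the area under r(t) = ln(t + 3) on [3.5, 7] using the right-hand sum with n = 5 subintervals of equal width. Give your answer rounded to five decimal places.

7.50771

Δt = (7 − 3.5)/5 = 0.7.
Right endpoints: 4.2, 4.9, 5.6, 6.3, 7.
r(4.2) ≈ 1.97408, r(4.9) ≈ 2.06686, r(5.6) ≈ 2.15176, r(6.3) ≈ 2.23001, r(7) ≈ 2.30259.
Sum = Δt · [r(4.2) + r(4.9) + r(5.6) + r(6.3) + r(7)].
Sum ≈ 7.50771.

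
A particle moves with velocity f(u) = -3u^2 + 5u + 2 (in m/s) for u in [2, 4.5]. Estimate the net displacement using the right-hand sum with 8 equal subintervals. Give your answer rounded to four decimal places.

Δu = (4.5 − 2)/8 = 0.3125.
Right endpoints: 2.3125, 2.625, 2.9375, 3.25, 3.5625, 3.875, 4.1875, 4.5.
f(2.3125) = -2.48046875, f(2.625) = -5.546875, f(2.9375) = -9.19921875, f(3.25) = -13.4375, f(3.5625) = -18.26171875, f(3.875) = -23.671875, f(4.1875) = -29.66796875, f(4.5) = -36.25.
Sum = Δu · [f(2.3125) + f(2.625) + f(2.9375) + ...].
Sum ≈ -43.2861.

-43.2861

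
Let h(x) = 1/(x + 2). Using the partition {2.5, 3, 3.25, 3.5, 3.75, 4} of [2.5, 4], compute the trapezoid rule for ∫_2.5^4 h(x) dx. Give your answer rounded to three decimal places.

0.288

Subinterval widths: 0.5, 0.25, 0.25, 0.25, 0.25.
h(2.5) = 2/9, h(3) = 0.2, h(3.25) = 4/21, h(3.5) = 2/11, h(3.75) = 4/23, h(4) = 1/6.
On each subinterval the trapezoid contributes (Δx_i/2)·[h(x_{i-1}) + h(x_i)].
Sum ≈ 0.288.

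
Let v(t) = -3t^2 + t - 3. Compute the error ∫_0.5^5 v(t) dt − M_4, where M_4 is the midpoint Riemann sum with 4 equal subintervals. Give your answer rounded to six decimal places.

-1.423828

Exact integral: ∫_0.5^5 v(t) dt = -126.
M_4 ≈ -124.57617188.
Error ≈ -126 − (-124.57617188) ≈ -1.423828.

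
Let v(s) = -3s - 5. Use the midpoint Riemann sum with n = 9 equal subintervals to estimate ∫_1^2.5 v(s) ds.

-15.375

Δs = (2.5 − 1)/9 = 1/6.
Midpoints: 13/12, 1.25, 17/12, 19/12, 1.75, 23/12, 25/12, 2.25, 29/12.
v(13/12) = -8.25, v(1.25) = -8.75, v(17/12) = -9.25, v(19/12) = -9.75, v(1.75) = -10.25, v(23/12) = -10.75, v(25/12) = -11.25, v(2.25) = -11.75, v(29/12) = -12.25.
Sum = Δs · [v(13/12) + v(1.25) + v(17/12) + ...].
Sum = -15.375.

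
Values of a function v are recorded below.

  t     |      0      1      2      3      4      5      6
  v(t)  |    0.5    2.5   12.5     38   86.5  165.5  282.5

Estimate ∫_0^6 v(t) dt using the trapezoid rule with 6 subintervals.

Δt = 1.
T_6 = (1/2)·[0.5 + 2·2.5 + 2·12.5 + 2·38 + 2·86.5 + 2·165.5 + 282.5] = 446.5.

446.5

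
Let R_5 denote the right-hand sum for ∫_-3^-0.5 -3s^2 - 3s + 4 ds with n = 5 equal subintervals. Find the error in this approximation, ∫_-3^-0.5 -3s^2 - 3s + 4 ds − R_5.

-4.375

Exact integral: ∫_-3^-0.5 f(s) ds = -3.75.
R_5 = 0.625.
Error = -3.75 − 0.625 = -4.375.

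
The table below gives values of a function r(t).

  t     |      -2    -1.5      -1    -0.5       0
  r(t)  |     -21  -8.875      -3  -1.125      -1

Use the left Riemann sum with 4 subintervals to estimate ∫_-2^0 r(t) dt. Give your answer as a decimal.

-17

Δt = 0.5.
Sum = 0.5·[(-21) + (-8.875) + (-3) + (-1.125)] = -17.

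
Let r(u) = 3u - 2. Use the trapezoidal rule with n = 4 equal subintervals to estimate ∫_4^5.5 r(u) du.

18.375

Δu = (5.5 − 4)/4 = 0.375.
r(4) = 10, r(4.375) = 11.125, r(4.75) = 12.25, r(5.125) = 13.375, r(5.5) = 14.5.
T_4 = (Δu/2)·[r(u_0) + 2r(u_1) + 2r(u_2) + 2r(u_3) + r(u_4)].
Sum = 18.375.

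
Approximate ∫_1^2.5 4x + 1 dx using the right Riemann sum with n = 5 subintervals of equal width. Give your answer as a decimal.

12.9

Δx = (2.5 − 1)/5 = 0.3.
Right endpoints: 1.3, 1.6, 1.9, 2.2, 2.5.
f(1.3) = 6.2, f(1.6) = 7.4, f(1.9) = 8.6, f(2.2) = 9.8, f(2.5) = 11.
Sum = Δx · [f(1.3) + f(1.6) + f(1.9) + f(2.2) + f(2.5)].
Sum = 12.9.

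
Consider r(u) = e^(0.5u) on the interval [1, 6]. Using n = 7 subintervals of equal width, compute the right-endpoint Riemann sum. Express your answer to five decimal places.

Δu = (6 − 1)/7 = 5/7.
Right endpoints: 12/7, 17/7, 22/7, 27/7, 32/7, 37/7, 6.
r(12/7) ≈ 2.35642, r(17/7) ≈ 3.36789, r(22/7) ≈ 4.81352, r(27/7) ≈ 6.87968, r(32/7) ≈ 9.83271, r(37/7) ≈ 14.05330, r(6) ≈ 20.08554.
Sum = Δu · [r(12/7) + r(17/7) + r(22/7) + ...].
Sum ≈ 43.84932.

43.84932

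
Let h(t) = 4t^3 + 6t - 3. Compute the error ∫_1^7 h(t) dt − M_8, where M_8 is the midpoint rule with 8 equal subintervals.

Exact integral: ∫_1^7 h(t) dt = 2526.
M_8 = 2512.5.
Error = 2526 − 2512.5 = 13.5.

13.5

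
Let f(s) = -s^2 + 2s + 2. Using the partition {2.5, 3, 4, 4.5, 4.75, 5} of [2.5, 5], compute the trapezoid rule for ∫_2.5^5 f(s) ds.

-12.921875

Subinterval widths: 0.5, 1, 0.5, 0.25, 0.25.
f(2.5) = 0.75, f(3) = -1, f(4) = -6, f(4.5) = -9.25, f(4.75) = -11.0625, f(5) = -13.
On each subinterval the trapezoid contributes (Δs_i/2)·[f(s_{i-1}) + f(s_i)].
Sum = -12.921875.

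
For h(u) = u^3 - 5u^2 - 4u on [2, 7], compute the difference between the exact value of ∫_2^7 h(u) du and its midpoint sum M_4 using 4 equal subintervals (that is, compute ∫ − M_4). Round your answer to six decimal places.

5.533854

Exact integral: ∫_2^7 h(u) du ≈ -52.08333333.
M_4 = -57.6171875.
Error ≈ -52.08333333 − (-57.6171875) ≈ 5.533854.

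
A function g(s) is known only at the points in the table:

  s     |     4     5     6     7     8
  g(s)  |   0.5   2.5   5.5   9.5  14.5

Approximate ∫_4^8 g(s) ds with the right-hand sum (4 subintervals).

Δs = 1.
Sum = 1·[2.5 + 5.5 + 9.5 + 14.5] = 32.

32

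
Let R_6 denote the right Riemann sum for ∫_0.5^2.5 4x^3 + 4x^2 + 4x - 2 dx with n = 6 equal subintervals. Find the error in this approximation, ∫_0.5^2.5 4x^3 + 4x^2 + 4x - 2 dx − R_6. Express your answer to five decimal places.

-16.48148

Exact integral: ∫_0.5^2.5 f(x) dx ≈ 67.6666667.
R_6 ≈ 84.1481481.
Error ≈ 67.6666667 − 84.1481481 ≈ -16.48148.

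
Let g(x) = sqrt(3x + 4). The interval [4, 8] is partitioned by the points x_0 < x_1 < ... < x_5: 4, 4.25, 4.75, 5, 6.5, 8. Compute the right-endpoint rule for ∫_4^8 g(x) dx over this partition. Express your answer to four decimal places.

19.4577

Subinterval widths: 0.25, 0.5, 0.25, 1.5, 1.5.
Right endpoints: 4.25, 4.75, 5, 6.5, 8.
g(4.25) ≈ 4.0927, g(4.75) ≈ 4.2720, g(5) ≈ 4.3589, g(6.5) ≈ 4.8477, g(8) ≈ 5.2915.
Sum = Σ Δx_i · g(x_i).
Sum ≈ 19.4577.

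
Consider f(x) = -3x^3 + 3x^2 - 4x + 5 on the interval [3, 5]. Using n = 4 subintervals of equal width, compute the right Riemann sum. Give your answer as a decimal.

Δx = (5 − 3)/4 = 0.5.
Right endpoints: 3.5, 4, 4.5, 5.
f(3.5) = -100.875, f(4) = -155, f(4.5) = -225.625, f(5) = -315.
Sum = Δx · [f(3.5) + f(4) + f(4.5) + f(5)].
Sum = -398.25.

-398.25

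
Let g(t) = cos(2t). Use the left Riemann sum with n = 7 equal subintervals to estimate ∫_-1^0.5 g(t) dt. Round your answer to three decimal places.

0.759

Δt = (0.5 − (-1))/7 = 3/14.
Left endpoints: -1, -11/14, -4/7, -5/14, -1/7, 1/14, 2/7.
g(-1) ≈ -0.416, g(-11/14) ≈ -0.001, g(-4/7) ≈ 0.415, g(-5/14) ≈ 0.756, g(-1/7) ≈ 0.959, g(1/14) ≈ 0.990, g(2/7) ≈ 0.841.
Sum = Δt · [g(-1) + g(-11/14) + g(-4/7) + ...].
Sum ≈ 0.759.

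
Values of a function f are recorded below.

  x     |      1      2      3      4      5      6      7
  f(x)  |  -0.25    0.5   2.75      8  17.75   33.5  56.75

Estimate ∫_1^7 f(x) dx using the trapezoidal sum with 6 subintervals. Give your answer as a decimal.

Δx = 1.
T_6 = (1/2)·[(-0.25) + 2·0.5 + 2·2.75 + 2·8 + 2·17.75 + 2·33.5 + 56.75] = 90.75.

90.75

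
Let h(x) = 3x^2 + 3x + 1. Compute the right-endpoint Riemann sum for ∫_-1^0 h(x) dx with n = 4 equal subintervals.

Δx = (0 − (-1))/4 = 0.25.
Right endpoints: -0.75, -0.5, -0.25, 0.
h(-0.75) = 0.4375, h(-0.5) = 0.25, h(-0.25) = 0.4375, h(0) = 1.
Sum = Δx · [h(-0.75) + h(-0.5) + h(-0.25) + h(0)].
Sum = 0.53125.

0.53125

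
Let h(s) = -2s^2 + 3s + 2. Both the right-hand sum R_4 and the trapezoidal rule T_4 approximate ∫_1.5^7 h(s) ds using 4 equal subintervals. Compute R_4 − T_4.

R_4 = -201.6953125.
T_4 = -148.7578125.
R_4 − T_4 = -52.9375.

-52.9375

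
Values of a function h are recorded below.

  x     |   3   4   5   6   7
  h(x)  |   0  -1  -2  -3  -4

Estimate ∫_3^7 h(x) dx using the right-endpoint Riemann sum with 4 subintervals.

Δx = 1.
Sum = 1·[(-1) + (-2) + (-3) + (-4)] = -10.

-10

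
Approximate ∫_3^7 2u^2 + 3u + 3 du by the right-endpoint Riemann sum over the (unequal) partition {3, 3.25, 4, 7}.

409.71875

Subinterval widths: 0.25, 0.75, 3.
Right endpoints: 3.25, 4, 7.
f(3.25) = 33.875, f(4) = 47, f(7) = 122.
Sum = Σ Δu_i · f(u_i).
Sum = 409.71875.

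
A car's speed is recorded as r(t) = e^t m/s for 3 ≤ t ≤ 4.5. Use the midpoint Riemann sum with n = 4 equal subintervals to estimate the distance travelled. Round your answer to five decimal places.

69.52351

Δt = (4.5 − 3)/4 = 0.375.
Midpoints: 3.1875, 3.5625, 3.9375, 4.3125.
r(3.1875) ≈ 24.22778, r(3.5625) ≈ 35.25122, r(3.9375) ≈ 51.29022, r(4.3125) ≈ 74.62682.
Sum = Δt · [r(3.1875) + r(3.5625) + r(3.9375) + r(4.3125)].
Sum ≈ 69.52351.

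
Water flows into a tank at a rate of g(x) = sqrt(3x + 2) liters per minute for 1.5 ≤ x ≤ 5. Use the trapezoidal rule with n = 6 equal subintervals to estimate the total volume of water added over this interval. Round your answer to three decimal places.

11.887

Δx = (5 − 1.5)/6 = 7/12.
g(1.5) ≈ 2.550, g(25/12) ≈ 2.872, g(8/3) ≈ 3.162, g(3.25) ≈ 3.428, g(23/6) ≈ 3.674, g(53/12) ≈ 3.905, g(5) ≈ 4.123.
T_6 = (Δx/2)·[g(x_0) + 2g(x_1) + ... + 2g(x_{5}) + g(x_6)].
Sum ≈ 11.887.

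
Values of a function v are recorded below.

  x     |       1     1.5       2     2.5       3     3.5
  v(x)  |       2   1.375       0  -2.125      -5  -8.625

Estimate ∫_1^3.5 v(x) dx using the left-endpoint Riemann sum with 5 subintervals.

-1.875

Δx = 0.5.
Sum = 0.5·[2 + 1.375 + 0 + (-2.125) + (-5)] = -1.875.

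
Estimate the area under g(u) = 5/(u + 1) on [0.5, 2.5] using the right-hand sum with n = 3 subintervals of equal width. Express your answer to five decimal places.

Δu = (2.5 − 0.5)/3 = 2/3.
Right endpoints: 7/6, 11/6, 2.5.
g(7/6) = 30/13, g(11/6) = 30/17, g(2.5) = 10/7.
Sum = Δu · [g(7/6) + g(11/6) + g(2.5)].
Sum ≈ 3.66731.

3.66731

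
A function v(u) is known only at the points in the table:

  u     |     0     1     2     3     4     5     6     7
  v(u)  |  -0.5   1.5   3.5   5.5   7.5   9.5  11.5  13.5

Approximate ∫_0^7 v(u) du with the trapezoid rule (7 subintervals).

Δu = 1.
T_7 = (1/2)·[(-0.5) + 2·1.5 + 2·3.5 + 2·5.5 + 2·7.5 + 2·9.5 + 2·11.5 + 13.5] = 45.5.

45.5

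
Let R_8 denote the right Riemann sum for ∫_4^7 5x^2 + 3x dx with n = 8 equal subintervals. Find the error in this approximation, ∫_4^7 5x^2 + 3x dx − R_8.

-32.9765625

Exact integral: ∫_4^7 f(x) dx = 514.5.
R_8 = 547.4765625.
Error = 514.5 − 547.4765625 = -32.9765625.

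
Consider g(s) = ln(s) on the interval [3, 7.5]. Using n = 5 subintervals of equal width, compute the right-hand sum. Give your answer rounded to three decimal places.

Δs = (7.5 − 3)/5 = 0.9.
Right endpoints: 3.9, 4.8, 5.7, 6.6, 7.5.
g(3.9) ≈ 1.361, g(4.8) ≈ 1.569, g(5.7) ≈ 1.740, g(6.6) ≈ 1.887, g(7.5) ≈ 2.015.
Sum = Δs · [g(3.9) + g(4.8) + g(5.7) + g(6.6) + g(7.5)].
Sum ≈ 7.715.

7.715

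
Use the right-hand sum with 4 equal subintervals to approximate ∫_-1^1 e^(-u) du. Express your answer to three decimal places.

Δu = (1 − (-1))/4 = 0.5.
Right endpoints: -0.5, 0, 0.5, 1.
f(-0.5) ≈ 1.649, f(0) ≈ 1.000, f(0.5) ≈ 0.607, f(1) ≈ 0.368.
Sum = Δu · [f(-0.5) + f(0) + f(0.5) + f(1)].
Sum ≈ 1.812.

1.812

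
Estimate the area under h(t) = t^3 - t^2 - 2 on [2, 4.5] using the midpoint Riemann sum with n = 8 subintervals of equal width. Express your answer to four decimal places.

Δt = (4.5 − 2)/8 = 0.3125.
Midpoints: 2.15625, 2.46875, 2.78125, 3.09375, 3.40625, 3.71875, 4.03125, 4.34375.
h(2.15625) = 110621/32768, h(2.46875) = 227791/32768, h(2.78125) = 385961/32768, h(3.09375) = 591131/32768, h(3.40625) = 849301/32768, h(3.71875) = 1166471/32768, h(4.03125) = 1548641/32768, h(4.34375) = 2001811/32768.
Sum = Δt · [h(2.15625) + h(2.46875) + h(2.78125) + ...].
Sum ≈ 65.6293.

65.6293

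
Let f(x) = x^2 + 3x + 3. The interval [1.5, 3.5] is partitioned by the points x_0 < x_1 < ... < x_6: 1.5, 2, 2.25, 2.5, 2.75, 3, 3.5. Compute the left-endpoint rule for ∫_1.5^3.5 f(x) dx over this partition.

31.21875

Subinterval widths: 0.5, 0.25, 0.25, 0.25, 0.25, 0.5.
Left endpoints: 1.5, 2, 2.25, 2.5, 2.75, 3.
f(1.5) = 9.75, f(2) = 13, f(2.25) = 14.8125, f(2.5) = 16.75, f(2.75) = 18.8125, f(3) = 21.
Sum = Σ Δx_i · f(x_i).
Sum = 31.21875.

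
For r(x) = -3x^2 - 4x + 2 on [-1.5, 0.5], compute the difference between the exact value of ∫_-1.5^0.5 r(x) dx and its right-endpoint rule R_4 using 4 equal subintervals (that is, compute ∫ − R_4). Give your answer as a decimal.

0.75

Exact integral: ∫_-1.5^0.5 r(x) dx = 4.5.
R_4 = 3.75.
Error = 4.5 − 3.75 = 0.75.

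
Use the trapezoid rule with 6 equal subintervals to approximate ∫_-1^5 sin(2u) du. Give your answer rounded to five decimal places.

0.13578

Δu = (5 − (-1))/6 = 1.
f(-1) ≈ -0.90930, f(0) ≈ 0.00000, f(1) ≈ 0.90930, f(2) ≈ -0.75680, f(3) ≈ -0.27942, f(4) ≈ 0.98936, f(5) ≈ -0.54402.
T_6 = (Δu/2)·[f(u_0) + 2f(u_1) + ... + 2f(u_{5}) + f(u_6)].
Sum ≈ 0.13578.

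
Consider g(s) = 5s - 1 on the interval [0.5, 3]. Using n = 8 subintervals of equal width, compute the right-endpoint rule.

Δs = (3 − 0.5)/8 = 0.3125.
Right endpoints: 0.8125, 1.125, 1.4375, 1.75, 2.0625, 2.375, 2.6875, 3.
g(0.8125) = 3.0625, g(1.125) = 4.625, g(1.4375) = 6.1875, g(1.75) = 7.75, g(2.0625) = 9.3125, g(2.375) = 10.875, g(2.6875) = 12.4375, g(3) = 14.
Sum = Δs · [g(0.8125) + g(1.125) + g(1.4375) + ...].
Sum = 21.328125.

21.328125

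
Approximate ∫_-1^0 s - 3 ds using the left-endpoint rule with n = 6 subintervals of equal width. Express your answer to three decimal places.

-3.583

Δs = (0 − (-1))/6 = 1/6.
Left endpoints: -1, -5/6, -2/3, -0.5, -1/3, -1/6.
f(-1) = -4, f(-5/6) = -23/6, f(-2/3) = -11/3, f(-0.5) = -3.5, f(-1/3) = -10/3, f(-1/6) = -19/6.
Sum = Δs · [f(-1) + f(-5/6) + f(-2/3) + ...].
Sum ≈ -3.583.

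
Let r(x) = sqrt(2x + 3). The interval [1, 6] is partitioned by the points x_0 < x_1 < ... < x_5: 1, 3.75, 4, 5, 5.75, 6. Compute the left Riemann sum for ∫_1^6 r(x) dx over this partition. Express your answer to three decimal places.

Subinterval widths: 2.75, 0.25, 1, 0.75, 0.25.
Left endpoints: 1, 3.75, 4, 5, 5.75.
r(1) ≈ 2.236, r(3.75) ≈ 3.240, r(4) ≈ 3.317, r(5) ≈ 3.606, r(5.75) ≈ 3.808.
Sum = Σ Δx_i · r(x_i).
Sum ≈ 13.932.

13.932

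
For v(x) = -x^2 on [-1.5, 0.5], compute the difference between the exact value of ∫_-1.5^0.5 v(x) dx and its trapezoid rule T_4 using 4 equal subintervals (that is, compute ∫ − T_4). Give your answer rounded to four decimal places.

Exact integral: ∫_-1.5^0.5 v(x) dx ≈ -1.166667.
T_4 = -1.25.
Error ≈ -1.166667 − (-1.25) ≈ 0.0833.

0.0833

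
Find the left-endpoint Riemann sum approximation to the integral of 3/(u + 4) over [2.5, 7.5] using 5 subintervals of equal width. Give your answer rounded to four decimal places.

1.8160

Δu = (7.5 − 2.5)/5 = 1.
Left endpoints: 2.5, 3.5, 4.5, 5.5, 6.5.
f(2.5) = 6/13, f(3.5) = 0.4, f(4.5) = 6/17, f(5.5) = 6/19, f(6.5) = 2/7.
Sum = Δu · [f(2.5) + f(3.5) + f(4.5) + f(5.5) + f(6.5)].
Sum ≈ 1.8160.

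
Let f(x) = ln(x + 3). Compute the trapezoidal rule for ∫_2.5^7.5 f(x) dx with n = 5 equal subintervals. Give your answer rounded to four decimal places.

10.3061

Δx = (7.5 − 2.5)/5 = 1.
f(2.5) ≈ 1.7047, f(3.5) ≈ 1.8718, f(4.5) ≈ 2.0149, f(5.5) ≈ 2.1401, f(6.5) ≈ 2.2513, f(7.5) ≈ 2.3514.
T_5 = (Δx/2)·[f(x_0) + 2f(x_1) + ... + 2f(x_{4}) + f(x_5)].
Sum ≈ 10.3061.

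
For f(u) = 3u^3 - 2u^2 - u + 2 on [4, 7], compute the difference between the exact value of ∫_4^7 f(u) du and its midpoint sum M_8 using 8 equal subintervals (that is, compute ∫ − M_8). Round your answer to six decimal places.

Exact integral: ∫_4^7 f(u) du = 1412.25.
M_8 ≈ 1410.58007812.
Error ≈ 1412.25 − 1410.58007812 ≈ 1.669922.

1.669922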